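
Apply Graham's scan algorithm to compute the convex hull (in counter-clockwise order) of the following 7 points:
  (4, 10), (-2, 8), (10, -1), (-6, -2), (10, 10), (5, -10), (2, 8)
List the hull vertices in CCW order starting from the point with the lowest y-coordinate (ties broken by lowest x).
Hull (CCW) = [(5, -10), (10, -1), (10, 10), (4, 10), (-2, 8), (-6, -2)]

Graham scan procedure:
  1. Find the pivot p₀ = point with lowest y (tie → lowest x): (5, -10).
  2. Sort the remaining points by polar angle around p₀.
  3. Walk through sorted points, maintaining a stack; pop the top while the last three entries make a non-left turn (cross product ≤ 0).
  4. Final stack is the convex hull in CCW order: (5, -10), (10, -1), (10, 10), (4, 10), (-2, 8), (-6, -2).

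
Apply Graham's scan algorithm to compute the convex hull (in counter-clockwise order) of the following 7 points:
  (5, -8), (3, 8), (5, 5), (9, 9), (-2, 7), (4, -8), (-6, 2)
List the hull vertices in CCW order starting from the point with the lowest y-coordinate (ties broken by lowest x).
Hull (CCW) = [(4, -8), (5, -8), (9, 9), (3, 8), (-2, 7), (-6, 2)]

Graham scan procedure:
  1. Find the pivot p₀ = point with lowest y (tie → lowest x): (4, -8).
  2. Sort the remaining points by polar angle around p₀.
  3. Walk through sorted points, maintaining a stack; pop the top while the last three entries make a non-left turn (cross product ≤ 0).
  4. Final stack is the convex hull in CCW order: (4, -8), (5, -8), (9, 9), (3, 8), (-2, 7), (-6, 2).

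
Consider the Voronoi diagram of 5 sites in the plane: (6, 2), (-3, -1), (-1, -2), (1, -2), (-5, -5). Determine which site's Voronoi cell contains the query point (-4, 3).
Nearest site = (-3, -1)

The Voronoi cell of site s contains exactly those query points closer to s than to any other site. Compute squared distances from q = (-4, 3) to each site:
  (-3 − -4)² + (-1 − 3)² = 17
  (-1 − -4)² + (-2 − 3)² = 34
  (1 − -4)² + (-2 − 3)² = 50
  (-5 − -4)² + (-5 − 3)² = 65
  (6 − -4)² + (2 − 3)² = 101
Minimum is attained by (-3, -1), so q lies in its Voronoi cell.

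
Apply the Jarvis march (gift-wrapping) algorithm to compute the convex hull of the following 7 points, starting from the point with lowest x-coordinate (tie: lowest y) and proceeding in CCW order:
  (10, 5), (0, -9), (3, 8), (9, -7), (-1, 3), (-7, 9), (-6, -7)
Hull (CCW) = [(-7, 9), (-6, -7), (0, -9), (9, -7), (10, 5), (3, 8)]

Jarvis march: at each step, from the current hull vertex p, select the next vertex q as the point such that every other point lies strictly to the left of (or on) the directed line p → q. (Equivalently: for every other point r, the cross product (q − p) × (r − p) ≥ 0.)
Starting point (lowest x, tie lowest y): (-7, 9). Wrap until returning to start. Resulting hull: (-7, 9), (-6, -7), (0, -9), (9, -7), (10, 5), (3, 8).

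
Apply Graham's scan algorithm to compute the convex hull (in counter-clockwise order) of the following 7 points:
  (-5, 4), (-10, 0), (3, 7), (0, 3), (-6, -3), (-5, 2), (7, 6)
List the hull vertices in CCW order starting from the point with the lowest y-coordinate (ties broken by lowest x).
Hull (CCW) = [(-6, -3), (7, 6), (3, 7), (-5, 4), (-10, 0)]

Graham scan procedure:
  1. Find the pivot p₀ = point with lowest y (tie → lowest x): (-6, -3).
  2. Sort the remaining points by polar angle around p₀.
  3. Walk through sorted points, maintaining a stack; pop the top while the last three entries make a non-left turn (cross product ≤ 0).
  4. Final stack is the convex hull in CCW order: (-6, -3), (7, 6), (3, 7), (-5, 4), (-10, 0).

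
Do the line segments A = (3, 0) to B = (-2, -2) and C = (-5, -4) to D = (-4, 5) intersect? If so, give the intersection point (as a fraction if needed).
No (intersection of containing lines falls outside at least one segment)

Parametrize and solve: t = 68/43, s = 4/43. At least one of these is outside [0, 1], so the segments do not intersect.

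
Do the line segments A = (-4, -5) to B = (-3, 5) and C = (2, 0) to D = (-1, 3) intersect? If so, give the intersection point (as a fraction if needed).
No (intersection of containing lines falls outside at least one segment)

Parametrize and solve: t = 1, s = 5/3. At least one of these is outside [0, 1], so the segments do not intersect.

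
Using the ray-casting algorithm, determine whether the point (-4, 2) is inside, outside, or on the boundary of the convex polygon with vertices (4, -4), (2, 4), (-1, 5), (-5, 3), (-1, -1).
The point (-4, 2) lies on the polygon boundary

Boundary check: the query satisfies the collinearity and bounding-box conditions for some polygon edge, so it lies exactly on the boundary.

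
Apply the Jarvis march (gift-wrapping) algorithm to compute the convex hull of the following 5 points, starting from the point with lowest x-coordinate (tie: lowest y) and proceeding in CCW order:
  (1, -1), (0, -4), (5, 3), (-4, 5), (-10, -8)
Hull (CCW) = [(-10, -8), (0, -4), (5, 3), (-4, 5)]

Jarvis march: at each step, from the current hull vertex p, select the next vertex q as the point such that every other point lies strictly to the left of (or on) the directed line p → q. (Equivalently: for every other point r, the cross product (q − p) × (r − p) ≥ 0.)
Starting point (lowest x, tie lowest y): (-10, -8). Wrap until returning to start. Resulting hull: (-10, -8), (0, -4), (5, 3), (-4, 5).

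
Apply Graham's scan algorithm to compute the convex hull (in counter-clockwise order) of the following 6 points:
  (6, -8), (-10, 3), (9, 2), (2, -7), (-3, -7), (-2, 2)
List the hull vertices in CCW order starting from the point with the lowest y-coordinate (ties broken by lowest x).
Hull (CCW) = [(6, -8), (9, 2), (-10, 3), (-3, -7)]

Graham scan procedure:
  1. Find the pivot p₀ = point with lowest y (tie → lowest x): (6, -8).
  2. Sort the remaining points by polar angle around p₀.
  3. Walk through sorted points, maintaining a stack; pop the top while the last three entries make a non-left turn (cross product ≤ 0).
  4. Final stack is the convex hull in CCW order: (6, -8), (9, 2), (-10, 3), (-3, -7).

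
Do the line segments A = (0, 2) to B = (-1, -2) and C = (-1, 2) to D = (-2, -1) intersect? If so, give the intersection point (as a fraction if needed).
No (intersection of containing lines falls outside at least one segment)

Parametrize and solve: t = -3, s = -4. At least one of these is outside [0, 1], so the segments do not intersect.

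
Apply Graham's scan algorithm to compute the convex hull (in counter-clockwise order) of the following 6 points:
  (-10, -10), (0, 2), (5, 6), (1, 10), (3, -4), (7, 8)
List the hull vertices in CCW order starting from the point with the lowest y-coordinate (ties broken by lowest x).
Hull (CCW) = [(-10, -10), (3, -4), (7, 8), (1, 10)]

Graham scan procedure:
  1. Find the pivot p₀ = point with lowest y (tie → lowest x): (-10, -10).
  2. Sort the remaining points by polar angle around p₀.
  3. Walk through sorted points, maintaining a stack; pop the top while the last three entries make a non-left turn (cross product ≤ 0).
  4. Final stack is the convex hull in CCW order: (-10, -10), (3, -4), (7, 8), (1, 10).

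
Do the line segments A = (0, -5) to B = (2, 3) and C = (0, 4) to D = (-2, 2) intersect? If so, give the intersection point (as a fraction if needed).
No (intersection of containing lines falls outside at least one segment)

Parametrize and solve: t = 3/2, s = -3/2. At least one of these is outside [0, 1], so the segments do not intersect.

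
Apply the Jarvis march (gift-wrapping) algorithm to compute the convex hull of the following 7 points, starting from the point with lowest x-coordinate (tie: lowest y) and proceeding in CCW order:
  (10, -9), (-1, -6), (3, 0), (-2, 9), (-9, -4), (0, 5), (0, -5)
Hull (CCW) = [(-9, -4), (10, -9), (-2, 9)]

Jarvis march: at each step, from the current hull vertex p, select the next vertex q as the point such that every other point lies strictly to the left of (or on) the directed line p → q. (Equivalently: for every other point r, the cross product (q − p) × (r − p) ≥ 0.)
Starting point (lowest x, tie lowest y): (-9, -4). Wrap until returning to start. Resulting hull: (-9, -4), (10, -9), (-2, 9).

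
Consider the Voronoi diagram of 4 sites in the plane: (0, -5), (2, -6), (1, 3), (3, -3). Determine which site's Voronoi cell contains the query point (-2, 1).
Nearest site = (1, 3)

The Voronoi cell of site s contains exactly those query points closer to s than to any other site. Compute squared distances from q = (-2, 1) to each site:
  (1 − -2)² + (3 − 1)² = 13
  (0 − -2)² + (-5 − 1)² = 40
  (3 − -2)² + (-3 − 1)² = 41
  (2 − -2)² + (-6 − 1)² = 65
Minimum is attained by (1, 3), so q lies in its Voronoi cell.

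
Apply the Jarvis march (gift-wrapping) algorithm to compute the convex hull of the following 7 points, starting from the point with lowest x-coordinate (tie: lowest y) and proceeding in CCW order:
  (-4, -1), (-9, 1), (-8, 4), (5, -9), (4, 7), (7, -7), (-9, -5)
Hull (CCW) = [(-9, -5), (5, -9), (7, -7), (4, 7), (-8, 4), (-9, 1)]

Jarvis march: at each step, from the current hull vertex p, select the next vertex q as the point such that every other point lies strictly to the left of (or on) the directed line p → q. (Equivalently: for every other point r, the cross product (q − p) × (r − p) ≥ 0.)
Starting point (lowest x, tie lowest y): (-9, -5). Wrap until returning to start. Resulting hull: (-9, -5), (5, -9), (7, -7), (4, 7), (-8, 4), (-9, 1).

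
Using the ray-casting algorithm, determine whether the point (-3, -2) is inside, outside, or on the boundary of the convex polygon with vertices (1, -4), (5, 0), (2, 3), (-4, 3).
The point (-3, -2) lies strictly outside the polygon

Cast a horizontal ray to the right from the query point and count how many polygon edges it crosses (each edge strictly once or zero times, handled with the usual half-open convention). 
Parity of crossings → even ⇒ outside.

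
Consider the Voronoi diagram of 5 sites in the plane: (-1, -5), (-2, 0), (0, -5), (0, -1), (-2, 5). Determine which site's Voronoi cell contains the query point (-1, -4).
Nearest site = (-1, -5)

The Voronoi cell of site s contains exactly those query points closer to s than to any other site. Compute squared distances from q = (-1, -4) to each site:
  (-1 − -1)² + (-5 − -4)² = 1
  (0 − -1)² + (-5 − -4)² = 2
  (0 − -1)² + (-1 − -4)² = 10
  (-2 − -1)² + (0 − -4)² = 17
  (-2 − -1)² + (5 − -4)² = 82
Minimum is attained by (-1, -5), so q lies in its Voronoi cell.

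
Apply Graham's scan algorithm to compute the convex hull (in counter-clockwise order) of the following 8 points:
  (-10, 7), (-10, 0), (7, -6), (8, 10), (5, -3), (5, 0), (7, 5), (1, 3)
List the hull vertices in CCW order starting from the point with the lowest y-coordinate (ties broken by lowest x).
Hull (CCW) = [(7, -6), (8, 10), (-10, 7), (-10, 0)]

Graham scan procedure:
  1. Find the pivot p₀ = point with lowest y (tie → lowest x): (7, -6).
  2. Sort the remaining points by polar angle around p₀.
  3. Walk through sorted points, maintaining a stack; pop the top while the last three entries make a non-left turn (cross product ≤ 0).
  4. Final stack is the convex hull in CCW order: (7, -6), (8, 10), (-10, 7), (-10, 0).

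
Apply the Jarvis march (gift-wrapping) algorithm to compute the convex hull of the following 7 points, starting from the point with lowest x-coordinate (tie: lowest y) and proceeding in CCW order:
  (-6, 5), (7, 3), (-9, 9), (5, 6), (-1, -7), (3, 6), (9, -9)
Hull (CCW) = [(-9, 9), (-1, -7), (9, -9), (7, 3), (5, 6)]

Jarvis march: at each step, from the current hull vertex p, select the next vertex q as the point such that every other point lies strictly to the left of (or on) the directed line p → q. (Equivalently: for every other point r, the cross product (q − p) × (r − p) ≥ 0.)
Starting point (lowest x, tie lowest y): (-9, 9). Wrap until returning to start. Resulting hull: (-9, 9), (-1, -7), (9, -9), (7, 3), (5, 6).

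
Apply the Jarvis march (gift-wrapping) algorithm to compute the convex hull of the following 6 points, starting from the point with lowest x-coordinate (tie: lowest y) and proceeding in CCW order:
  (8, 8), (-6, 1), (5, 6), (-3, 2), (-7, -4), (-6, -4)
Hull (CCW) = [(-7, -4), (-6, -4), (8, 8), (-6, 1)]

Jarvis march: at each step, from the current hull vertex p, select the next vertex q as the point such that every other point lies strictly to the left of (or on) the directed line p → q. (Equivalently: for every other point r, the cross product (q − p) × (r − p) ≥ 0.)
Starting point (lowest x, tie lowest y): (-7, -4). Wrap until returning to start. Resulting hull: (-7, -4), (-6, -4), (8, 8), (-6, 1).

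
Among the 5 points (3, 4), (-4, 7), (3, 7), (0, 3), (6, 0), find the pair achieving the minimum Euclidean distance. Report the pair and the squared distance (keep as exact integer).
Pair = ((3, 4), (3, 7)); squared distance = 9

Compute all C(5, 2) = 10 pairwise squared distances (x_i − x_j)² + (y_i − y_j)². The minimum is 9, attained by the pair ((3, 4), (3, 7)).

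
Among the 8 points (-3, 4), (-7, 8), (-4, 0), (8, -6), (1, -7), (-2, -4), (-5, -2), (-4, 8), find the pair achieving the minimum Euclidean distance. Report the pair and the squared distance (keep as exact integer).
Pair = ((-4, 0), (-5, -2)); squared distance = 5

Compute all C(8, 2) = 28 pairwise squared distances (x_i − x_j)² + (y_i − y_j)². The minimum is 5, attained by the pair ((-4, 0), (-5, -2)).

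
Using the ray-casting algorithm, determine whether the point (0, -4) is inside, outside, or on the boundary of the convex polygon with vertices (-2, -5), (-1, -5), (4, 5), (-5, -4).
The point (0, -4) lies strictly outside the polygon

Cast a horizontal ray to the right from the query point and count how many polygon edges it crosses (each edge strictly once or zero times, handled with the usual half-open convention). 
Parity of crossings → even ⇒ outside.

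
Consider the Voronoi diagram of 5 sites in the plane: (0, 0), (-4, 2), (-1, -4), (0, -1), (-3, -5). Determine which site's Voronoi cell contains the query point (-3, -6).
Nearest site = (-3, -5)

The Voronoi cell of site s contains exactly those query points closer to s than to any other site. Compute squared distances from q = (-3, -6) to each site:
  (-3 − -3)² + (-5 − -6)² = 1
  (-1 − -3)² + (-4 − -6)² = 8
  (0 − -3)² + (-1 − -6)² = 34
  (0 − -3)² + (0 − -6)² = 45
  (-4 − -3)² + (2 − -6)² = 65
Minimum is attained by (-3, -5), so q lies in its Voronoi cell.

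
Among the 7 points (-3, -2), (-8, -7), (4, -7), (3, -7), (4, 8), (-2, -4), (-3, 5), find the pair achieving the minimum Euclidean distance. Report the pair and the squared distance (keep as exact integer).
Pair = ((4, -7), (3, -7)); squared distance = 1

Compute all C(7, 2) = 21 pairwise squared distances (x_i − x_j)² + (y_i − y_j)². The minimum is 1, attained by the pair ((4, -7), (3, -7)).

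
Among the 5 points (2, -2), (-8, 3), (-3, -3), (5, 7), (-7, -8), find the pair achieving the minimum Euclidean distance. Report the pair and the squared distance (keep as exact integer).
Pair = ((2, -2), (-3, -3)); squared distance = 26

Compute all C(5, 2) = 10 pairwise squared distances (x_i − x_j)² + (y_i − y_j)². The minimum is 26, attained by the pair ((2, -2), (-3, -3)).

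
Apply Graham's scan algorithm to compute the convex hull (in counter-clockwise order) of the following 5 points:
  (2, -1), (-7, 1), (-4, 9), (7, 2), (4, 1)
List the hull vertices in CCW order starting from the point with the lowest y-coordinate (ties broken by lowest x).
Hull (CCW) = [(2, -1), (7, 2), (-4, 9), (-7, 1)]

Graham scan procedure:
  1. Find the pivot p₀ = point with lowest y (tie → lowest x): (2, -1).
  2. Sort the remaining points by polar angle around p₀.
  3. Walk through sorted points, maintaining a stack; pop the top while the last three entries make a non-left turn (cross product ≤ 0).
  4. Final stack is the convex hull in CCW order: (2, -1), (7, 2), (-4, 9), (-7, 1).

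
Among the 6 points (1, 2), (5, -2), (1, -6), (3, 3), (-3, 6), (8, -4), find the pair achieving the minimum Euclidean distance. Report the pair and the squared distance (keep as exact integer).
Pair = ((1, 2), (3, 3)); squared distance = 5

Compute all C(6, 2) = 15 pairwise squared distances (x_i − x_j)² + (y_i − y_j)². The minimum is 5, attained by the pair ((1, 2), (3, 3)).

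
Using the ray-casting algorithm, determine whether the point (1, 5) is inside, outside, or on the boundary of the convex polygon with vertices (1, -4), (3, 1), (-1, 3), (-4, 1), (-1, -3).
The point (1, 5) lies strictly outside the polygon

Cast a horizontal ray to the right from the query point and count how many polygon edges it crosses (each edge strictly once or zero times, handled with the usual half-open convention). 
Parity of crossings → even ⇒ outside.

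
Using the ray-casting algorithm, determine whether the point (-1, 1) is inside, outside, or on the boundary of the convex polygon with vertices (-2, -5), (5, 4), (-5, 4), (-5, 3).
The point (-1, 1) lies strictly inside the polygon

Cast a horizontal ray to the right from the query point and count how many polygon edges it crosses (each edge strictly once or zero times, handled with the usual half-open convention). 
Parity of crossings → odd ⇒ inside.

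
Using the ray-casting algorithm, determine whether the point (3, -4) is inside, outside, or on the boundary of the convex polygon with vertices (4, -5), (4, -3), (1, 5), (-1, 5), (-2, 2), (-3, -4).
The point (3, -4) lies strictly inside the polygon

Cast a horizontal ray to the right from the query point and count how many polygon edges it crosses (each edge strictly once or zero times, handled with the usual half-open convention). 
Parity of crossings → odd ⇒ inside.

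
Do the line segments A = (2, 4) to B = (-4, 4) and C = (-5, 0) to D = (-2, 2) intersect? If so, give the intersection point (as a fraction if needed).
No (intersection of containing lines falls outside at least one segment)

Parametrize and solve: t = 1/6, s = 2. At least one of these is outside [0, 1], so the segments do not intersect.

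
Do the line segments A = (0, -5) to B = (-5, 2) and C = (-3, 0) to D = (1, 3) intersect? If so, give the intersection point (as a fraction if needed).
No (intersection of containing lines falls outside at least one segment)

Parametrize and solve: t = 29/43, s = -4/43. At least one of these is outside [0, 1], so the segments do not intersect.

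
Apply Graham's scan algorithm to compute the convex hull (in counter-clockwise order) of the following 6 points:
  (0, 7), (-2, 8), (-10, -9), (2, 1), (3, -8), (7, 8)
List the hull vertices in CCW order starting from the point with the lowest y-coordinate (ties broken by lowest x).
Hull (CCW) = [(-10, -9), (3, -8), (7, 8), (-2, 8)]

Graham scan procedure:
  1. Find the pivot p₀ = point with lowest y (tie → lowest x): (-10, -9).
  2. Sort the remaining points by polar angle around p₀.
  3. Walk through sorted points, maintaining a stack; pop the top while the last three entries make a non-left turn (cross product ≤ 0).
  4. Final stack is the convex hull in CCW order: (-10, -9), (3, -8), (7, 8), (-2, 8).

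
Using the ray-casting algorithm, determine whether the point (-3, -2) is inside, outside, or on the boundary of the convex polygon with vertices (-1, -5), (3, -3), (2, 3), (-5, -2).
The point (-3, -2) lies strictly inside the polygon

Cast a horizontal ray to the right from the query point and count how many polygon edges it crosses (each edge strictly once or zero times, handled with the usual half-open convention). 
Parity of crossings → odd ⇒ inside.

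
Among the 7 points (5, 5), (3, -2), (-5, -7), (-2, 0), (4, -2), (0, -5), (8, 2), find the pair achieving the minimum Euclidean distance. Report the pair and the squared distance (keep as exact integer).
Pair = ((3, -2), (4, -2)); squared distance = 1

Compute all C(7, 2) = 21 pairwise squared distances (x_i − x_j)² + (y_i − y_j)². The minimum is 1, attained by the pair ((3, -2), (4, -2)).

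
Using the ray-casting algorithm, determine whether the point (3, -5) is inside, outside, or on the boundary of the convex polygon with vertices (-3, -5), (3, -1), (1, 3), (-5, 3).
The point (3, -5) lies strictly outside the polygon

Cast a horizontal ray to the right from the query point and count how many polygon edges it crosses (each edge strictly once or zero times, handled with the usual half-open convention). 
Parity of crossings → even ⇒ outside.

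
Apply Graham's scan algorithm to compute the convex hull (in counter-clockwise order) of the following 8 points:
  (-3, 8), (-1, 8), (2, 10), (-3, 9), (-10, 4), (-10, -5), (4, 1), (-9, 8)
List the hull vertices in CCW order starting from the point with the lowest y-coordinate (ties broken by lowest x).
Hull (CCW) = [(-10, -5), (4, 1), (2, 10), (-9, 8), (-10, 4)]

Graham scan procedure:
  1. Find the pivot p₀ = point with lowest y (tie → lowest x): (-10, -5).
  2. Sort the remaining points by polar angle around p₀.
  3. Walk through sorted points, maintaining a stack; pop the top while the last three entries make a non-left turn (cross product ≤ 0).
  4. Final stack is the convex hull in CCW order: (-10, -5), (4, 1), (2, 10), (-9, 8), (-10, 4).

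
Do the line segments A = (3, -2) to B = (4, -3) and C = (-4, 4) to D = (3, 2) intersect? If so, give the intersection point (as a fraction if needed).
No (intersection of containing lines falls outside at least one segment)

Parametrize and solve: t = -28/5, s = 1/5. At least one of these is outside [0, 1], so the segments do not intersect.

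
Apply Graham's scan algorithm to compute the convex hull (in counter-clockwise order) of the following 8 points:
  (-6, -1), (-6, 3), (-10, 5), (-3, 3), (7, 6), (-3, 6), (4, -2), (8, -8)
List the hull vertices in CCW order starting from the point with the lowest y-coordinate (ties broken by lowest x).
Hull (CCW) = [(8, -8), (7, 6), (-3, 6), (-10, 5), (-6, -1)]

Graham scan procedure:
  1. Find the pivot p₀ = point with lowest y (tie → lowest x): (8, -8).
  2. Sort the remaining points by polar angle around p₀.
  3. Walk through sorted points, maintaining a stack; pop the top while the last three entries make a non-left turn (cross product ≤ 0).
  4. Final stack is the convex hull in CCW order: (8, -8), (7, 6), (-3, 6), (-10, 5), (-6, -1).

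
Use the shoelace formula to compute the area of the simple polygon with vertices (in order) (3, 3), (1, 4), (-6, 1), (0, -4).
Area = 35

Shoelace formula: Area = (1/2) |Σ_i (x_i · y_{i+1} − x_{i+1} · y_i)| (indices mod n). Compute each cross term:
  (3)(4) − (1)(3) = 9
  (1)(1) − (-6)(4) = 25
  (-6)(-4) − (0)(1) = 24
  (0)(3) − (3)(-4) = 12
Sum = 70, so (signed) Area = 70/2 = 35, |Area| = 35.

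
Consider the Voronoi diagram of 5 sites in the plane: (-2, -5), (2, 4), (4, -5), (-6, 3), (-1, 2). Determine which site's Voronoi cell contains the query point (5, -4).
Nearest site = (4, -5)

The Voronoi cell of site s contains exactly those query points closer to s than to any other site. Compute squared distances from q = (5, -4) to each site:
  (4 − 5)² + (-5 − -4)² = 2
  (-2 − 5)² + (-5 − -4)² = 50
  (-1 − 5)² + (2 − -4)² = 72
  (2 − 5)² + (4 − -4)² = 73
  (-6 − 5)² + (3 − -4)² = 170
Minimum is attained by (4, -5), so q lies in its Voronoi cell.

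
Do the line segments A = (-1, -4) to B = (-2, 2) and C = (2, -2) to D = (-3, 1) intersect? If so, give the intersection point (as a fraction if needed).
Yes; intersection at (-46/27, 2/9) (t = 19/27 on AB, s = 20/27 on CD)

Parametrize AB as A + t(B − A) = (-1 + -1 t, -4 + 6 t) and CD as C + s(D − C) = (2 + -5 s, -2 + 3 s). Solve the linear system for (t, s). Determinant = -27 ≠ 0, so a unique intersection of the containing lines exists. Solution: t = 19/27, s = 20/27 — both in [0, 1], so the segments cross. Intersection point: (-46/27, 2/9).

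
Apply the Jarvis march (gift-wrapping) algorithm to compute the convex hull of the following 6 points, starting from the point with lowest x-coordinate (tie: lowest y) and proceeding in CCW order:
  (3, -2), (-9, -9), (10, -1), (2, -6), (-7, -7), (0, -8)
Hull (CCW) = [(-9, -9), (0, -8), (10, -1), (3, -2), (-7, -7)]

Jarvis march: at each step, from the current hull vertex p, select the next vertex q as the point such that every other point lies strictly to the left of (or on) the directed line p → q. (Equivalently: for every other point r, the cross product (q − p) × (r − p) ≥ 0.)
Starting point (lowest x, tie lowest y): (-9, -9). Wrap until returning to start. Resulting hull: (-9, -9), (0, -8), (10, -1), (3, -2), (-7, -7).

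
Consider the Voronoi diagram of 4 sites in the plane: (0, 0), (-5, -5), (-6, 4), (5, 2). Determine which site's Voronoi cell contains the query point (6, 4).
Nearest site = (5, 2)

The Voronoi cell of site s contains exactly those query points closer to s than to any other site. Compute squared distances from q = (6, 4) to each site:
  (5 − 6)² + (2 − 4)² = 5
  (0 − 6)² + (0 − 4)² = 52
  (-6 − 6)² + (4 − 4)² = 144
  (-5 − 6)² + (-5 − 4)² = 202
Minimum is attained by (5, 2), so q lies in its Voronoi cell.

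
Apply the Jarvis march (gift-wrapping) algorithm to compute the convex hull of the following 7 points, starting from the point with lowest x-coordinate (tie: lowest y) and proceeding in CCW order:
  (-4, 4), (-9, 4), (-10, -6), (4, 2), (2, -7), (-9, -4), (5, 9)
Hull (CCW) = [(-10, -6), (2, -7), (4, 2), (5, 9), (-9, 4)]

Jarvis march: at each step, from the current hull vertex p, select the next vertex q as the point such that every other point lies strictly to the left of (or on) the directed line p → q. (Equivalently: for every other point r, the cross product (q − p) × (r − p) ≥ 0.)
Starting point (lowest x, tie lowest y): (-10, -6). Wrap until returning to start. Resulting hull: (-10, -6), (2, -7), (4, 2), (5, 9), (-9, 4).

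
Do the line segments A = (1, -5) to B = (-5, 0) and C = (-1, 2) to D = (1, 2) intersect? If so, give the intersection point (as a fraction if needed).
No (intersection of containing lines falls outside at least one segment)

Parametrize and solve: t = 7/5, s = -16/5. At least one of these is outside [0, 1], so the segments do not intersect.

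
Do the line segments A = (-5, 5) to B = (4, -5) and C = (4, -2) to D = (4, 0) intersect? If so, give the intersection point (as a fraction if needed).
No (intersection of containing lines falls outside at least one segment)

Parametrize and solve: t = 1, s = -3/2. At least one of these is outside [0, 1], so the segments do not intersect.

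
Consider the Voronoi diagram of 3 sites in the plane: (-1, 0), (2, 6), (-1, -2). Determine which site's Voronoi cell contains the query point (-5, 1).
Nearest site = (-1, 0)

The Voronoi cell of site s contains exactly those query points closer to s than to any other site. Compute squared distances from q = (-5, 1) to each site:
  (-1 − -5)² + (0 − 1)² = 17
  (-1 − -5)² + (-2 − 1)² = 25
  (2 − -5)² + (6 − 1)² = 74
Minimum is attained by (-1, 0), so q lies in its Voronoi cell.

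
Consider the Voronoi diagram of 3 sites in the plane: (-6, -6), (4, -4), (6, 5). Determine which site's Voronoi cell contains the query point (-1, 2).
Nearest site = (6, 5)

The Voronoi cell of site s contains exactly those query points closer to s than to any other site. Compute squared distances from q = (-1, 2) to each site:
  (6 − -1)² + (5 − 2)² = 58
  (4 − -1)² + (-4 − 2)² = 61
  (-6 − -1)² + (-6 − 2)² = 89
Minimum is attained by (6, 5), so q lies in its Voronoi cell.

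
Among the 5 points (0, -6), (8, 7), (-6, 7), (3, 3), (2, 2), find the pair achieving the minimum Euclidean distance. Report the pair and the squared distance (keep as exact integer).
Pair = ((3, 3), (2, 2)); squared distance = 2

Compute all C(5, 2) = 10 pairwise squared distances (x_i − x_j)² + (y_i − y_j)². The minimum is 2, attained by the pair ((3, 3), (2, 2)).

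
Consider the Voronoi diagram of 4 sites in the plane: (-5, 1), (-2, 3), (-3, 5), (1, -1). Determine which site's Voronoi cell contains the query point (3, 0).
Nearest site = (1, -1)

The Voronoi cell of site s contains exactly those query points closer to s than to any other site. Compute squared distances from q = (3, 0) to each site:
  (1 − 3)² + (-1 − 0)² = 5
  (-2 − 3)² + (3 − 0)² = 34
  (-3 − 3)² + (5 − 0)² = 61
  (-5 − 3)² + (1 − 0)² = 65
Minimum is attained by (1, -1), so q lies in its Voronoi cell.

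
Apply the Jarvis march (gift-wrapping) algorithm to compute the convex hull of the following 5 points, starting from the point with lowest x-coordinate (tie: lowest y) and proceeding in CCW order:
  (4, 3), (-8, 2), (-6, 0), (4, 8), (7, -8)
Hull (CCW) = [(-8, 2), (-6, 0), (7, -8), (4, 8)]

Jarvis march: at each step, from the current hull vertex p, select the next vertex q as the point such that every other point lies strictly to the left of (or on) the directed line p → q. (Equivalently: for every other point r, the cross product (q − p) × (r − p) ≥ 0.)
Starting point (lowest x, tie lowest y): (-8, 2). Wrap until returning to start. Resulting hull: (-8, 2), (-6, 0), (7, -8), (4, 8).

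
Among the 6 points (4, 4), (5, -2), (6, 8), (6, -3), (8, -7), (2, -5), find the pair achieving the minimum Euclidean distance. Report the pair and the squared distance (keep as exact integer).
Pair = ((5, -2), (6, -3)); squared distance = 2

Compute all C(6, 2) = 15 pairwise squared distances (x_i − x_j)² + (y_i − y_j)². The minimum is 2, attained by the pair ((5, -2), (6, -3)).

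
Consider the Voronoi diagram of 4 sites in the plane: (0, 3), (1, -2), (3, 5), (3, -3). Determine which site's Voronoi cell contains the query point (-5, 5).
Nearest site = (0, 3)

The Voronoi cell of site s contains exactly those query points closer to s than to any other site. Compute squared distances from q = (-5, 5) to each site:
  (0 − -5)² + (3 − 5)² = 29
  (3 − -5)² + (5 − 5)² = 64
  (1 − -5)² + (-2 − 5)² = 85
  (3 − -5)² + (-3 − 5)² = 128
Minimum is attained by (0, 3), so q lies in its Voronoi cell.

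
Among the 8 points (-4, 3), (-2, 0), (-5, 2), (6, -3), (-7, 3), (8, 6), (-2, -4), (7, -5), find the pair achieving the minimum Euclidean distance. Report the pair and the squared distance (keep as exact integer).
Pair = ((-4, 3), (-5, 2)); squared distance = 2

Compute all C(8, 2) = 28 pairwise squared distances (x_i − x_j)² + (y_i − y_j)². The minimum is 2, attained by the pair ((-4, 3), (-5, 2)).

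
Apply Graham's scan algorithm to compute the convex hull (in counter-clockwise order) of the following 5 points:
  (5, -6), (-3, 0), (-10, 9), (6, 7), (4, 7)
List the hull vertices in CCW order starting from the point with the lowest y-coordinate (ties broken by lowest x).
Hull (CCW) = [(5, -6), (6, 7), (-10, 9), (-3, 0)]

Graham scan procedure:
  1. Find the pivot p₀ = point with lowest y (tie → lowest x): (5, -6).
  2. Sort the remaining points by polar angle around p₀.
  3. Walk through sorted points, maintaining a stack; pop the top while the last three entries make a non-left turn (cross product ≤ 0).
  4. Final stack is the convex hull in CCW order: (5, -6), (6, 7), (-10, 9), (-3, 0).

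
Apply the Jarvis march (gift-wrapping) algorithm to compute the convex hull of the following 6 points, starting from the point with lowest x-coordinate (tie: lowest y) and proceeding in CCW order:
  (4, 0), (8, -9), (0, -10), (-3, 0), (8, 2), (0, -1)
Hull (CCW) = [(-3, 0), (0, -10), (8, -9), (8, 2)]

Jarvis march: at each step, from the current hull vertex p, select the next vertex q as the point such that every other point lies strictly to the left of (or on) the directed line p → q. (Equivalently: for every other point r, the cross product (q − p) × (r − p) ≥ 0.)
Starting point (lowest x, tie lowest y): (-3, 0). Wrap until returning to start. Resulting hull: (-3, 0), (0, -10), (8, -9), (8, 2).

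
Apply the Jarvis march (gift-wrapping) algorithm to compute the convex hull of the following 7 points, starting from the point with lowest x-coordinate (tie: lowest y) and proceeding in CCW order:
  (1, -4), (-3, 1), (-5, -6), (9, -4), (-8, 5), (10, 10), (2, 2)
Hull (CCW) = [(-8, 5), (-5, -6), (9, -4), (10, 10)]

Jarvis march: at each step, from the current hull vertex p, select the next vertex q as the point such that every other point lies strictly to the left of (or on) the directed line p → q. (Equivalently: for every other point r, the cross product (q − p) × (r − p) ≥ 0.)
Starting point (lowest x, tie lowest y): (-8, 5). Wrap until returning to start. Resulting hull: (-8, 5), (-5, -6), (9, -4), (10, 10).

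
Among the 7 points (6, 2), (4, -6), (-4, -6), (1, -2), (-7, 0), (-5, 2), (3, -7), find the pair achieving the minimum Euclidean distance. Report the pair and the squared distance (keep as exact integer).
Pair = ((4, -6), (3, -7)); squared distance = 2

Compute all C(7, 2) = 21 pairwise squared distances (x_i − x_j)² + (y_i − y_j)². The minimum is 2, attained by the pair ((4, -6), (3, -7)).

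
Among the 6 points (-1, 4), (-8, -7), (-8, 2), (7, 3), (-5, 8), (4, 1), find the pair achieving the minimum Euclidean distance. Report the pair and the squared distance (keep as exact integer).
Pair = ((7, 3), (4, 1)); squared distance = 13

Compute all C(6, 2) = 15 pairwise squared distances (x_i − x_j)² + (y_i − y_j)². The minimum is 13, attained by the pair ((7, 3), (4, 1)).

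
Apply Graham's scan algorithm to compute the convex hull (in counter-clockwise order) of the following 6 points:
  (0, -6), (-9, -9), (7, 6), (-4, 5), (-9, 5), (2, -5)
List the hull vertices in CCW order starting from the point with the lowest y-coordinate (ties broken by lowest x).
Hull (CCW) = [(-9, -9), (0, -6), (2, -5), (7, 6), (-9, 5)]

Graham scan procedure:
  1. Find the pivot p₀ = point with lowest y (tie → lowest x): (-9, -9).
  2. Sort the remaining points by polar angle around p₀.
  3. Walk through sorted points, maintaining a stack; pop the top while the last three entries make a non-left turn (cross product ≤ 0).
  4. Final stack is the convex hull in CCW order: (-9, -9), (0, -6), (2, -5), (7, 6), (-9, 5).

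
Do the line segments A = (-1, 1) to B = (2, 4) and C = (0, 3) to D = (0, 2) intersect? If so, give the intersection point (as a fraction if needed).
Yes; intersection at (0, 2) (t = 1/3 on AB, s = 1 on CD)

Parametrize AB as A + t(B − A) = (-1 + 3 t, 1 + 3 t) and CD as C + s(D − C) = (0 + 0 s, 3 + -1 s). Solve the linear system for (t, s). Determinant = 3 ≠ 0, so a unique intersection of the containing lines exists. Solution: t = 1/3, s = 1 — both in [0, 1], so the segments cross. Intersection point: (0, 2).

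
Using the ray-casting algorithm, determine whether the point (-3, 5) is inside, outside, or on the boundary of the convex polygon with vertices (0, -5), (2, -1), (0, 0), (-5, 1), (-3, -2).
The point (-3, 5) lies strictly outside the polygon

Cast a horizontal ray to the right from the query point and count how many polygon edges it crosses (each edge strictly once or zero times, handled with the usual half-open convention). 
Parity of crossings → even ⇒ outside.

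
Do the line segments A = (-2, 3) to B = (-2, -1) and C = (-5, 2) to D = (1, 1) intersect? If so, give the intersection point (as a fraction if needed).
Yes; intersection at (-2, 3/2) (t = 3/8 on AB, s = 1/2 on CD)

Parametrize AB as A + t(B − A) = (-2 + 0 t, 3 + -4 t) and CD as C + s(D − C) = (-5 + 6 s, 2 + -1 s). Solve the linear system for (t, s). Determinant = -24 ≠ 0, so a unique intersection of the containing lines exists. Solution: t = 3/8, s = 1/2 — both in [0, 1], so the segments cross. Intersection point: (-2, 3/2).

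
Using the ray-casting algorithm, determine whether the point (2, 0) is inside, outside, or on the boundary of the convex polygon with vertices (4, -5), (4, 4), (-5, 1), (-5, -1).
The point (2, 0) lies strictly inside the polygon

Cast a horizontal ray to the right from the query point and count how many polygon edges it crosses (each edge strictly once or zero times, handled with the usual half-open convention). 
Parity of crossings → odd ⇒ inside.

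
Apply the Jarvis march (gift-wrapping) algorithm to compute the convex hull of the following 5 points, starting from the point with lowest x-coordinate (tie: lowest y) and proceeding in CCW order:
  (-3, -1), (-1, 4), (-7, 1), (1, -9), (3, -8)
Hull (CCW) = [(-7, 1), (1, -9), (3, -8), (-1, 4)]

Jarvis march: at each step, from the current hull vertex p, select the next vertex q as the point such that every other point lies strictly to the left of (or on) the directed line p → q. (Equivalently: for every other point r, the cross product (q − p) × (r − p) ≥ 0.)
Starting point (lowest x, tie lowest y): (-7, 1). Wrap until returning to start. Resulting hull: (-7, 1), (1, -9), (3, -8), (-1, 4).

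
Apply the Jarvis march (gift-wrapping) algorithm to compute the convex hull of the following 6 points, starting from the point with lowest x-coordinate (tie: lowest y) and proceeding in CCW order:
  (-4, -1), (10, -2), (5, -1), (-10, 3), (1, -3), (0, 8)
Hull (CCW) = [(-10, 3), (-4, -1), (1, -3), (10, -2), (0, 8)]

Jarvis march: at each step, from the current hull vertex p, select the next vertex q as the point such that every other point lies strictly to the left of (or on) the directed line p → q. (Equivalently: for every other point r, the cross product (q − p) × (r − p) ≥ 0.)
Starting point (lowest x, tie lowest y): (-10, 3). Wrap until returning to start. Resulting hull: (-10, 3), (-4, -1), (1, -3), (10, -2), (0, 8).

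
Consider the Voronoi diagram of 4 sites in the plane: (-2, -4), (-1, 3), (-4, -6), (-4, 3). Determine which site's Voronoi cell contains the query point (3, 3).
Nearest site = (-1, 3)

The Voronoi cell of site s contains exactly those query points closer to s than to any other site. Compute squared distances from q = (3, 3) to each site:
  (-1 − 3)² + (3 − 3)² = 16
  (-4 − 3)² + (3 − 3)² = 49
  (-2 − 3)² + (-4 − 3)² = 74
  (-4 − 3)² + (-6 − 3)² = 130
Minimum is attained by (-1, 3), so q lies in its Voronoi cell.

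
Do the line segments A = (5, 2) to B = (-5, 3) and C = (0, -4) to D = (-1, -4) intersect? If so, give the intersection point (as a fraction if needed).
No (intersection of containing lines falls outside at least one segment)

Parametrize and solve: t = -6, s = -65. At least one of these is outside [0, 1], so the segments do not intersect.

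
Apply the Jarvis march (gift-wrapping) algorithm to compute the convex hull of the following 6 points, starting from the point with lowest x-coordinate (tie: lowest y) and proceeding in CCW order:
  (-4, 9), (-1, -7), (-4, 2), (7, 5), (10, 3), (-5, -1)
Hull (CCW) = [(-5, -1), (-1, -7), (10, 3), (7, 5), (-4, 9)]

Jarvis march: at each step, from the current hull vertex p, select the next vertex q as the point such that every other point lies strictly to the left of (or on) the directed line p → q. (Equivalently: for every other point r, the cross product (q − p) × (r − p) ≥ 0.)
Starting point (lowest x, tie lowest y): (-5, -1). Wrap until returning to start. Resulting hull: (-5, -1), (-1, -7), (10, 3), (7, 5), (-4, 9).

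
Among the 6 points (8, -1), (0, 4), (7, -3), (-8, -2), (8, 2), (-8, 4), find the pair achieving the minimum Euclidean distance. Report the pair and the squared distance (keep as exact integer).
Pair = ((8, -1), (7, -3)); squared distance = 5

Compute all C(6, 2) = 15 pairwise squared distances (x_i − x_j)² + (y_i − y_j)². The minimum is 5, attained by the pair ((8, -1), (7, -3)).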